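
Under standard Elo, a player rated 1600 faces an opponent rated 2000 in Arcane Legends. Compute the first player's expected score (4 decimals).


Elo expected score: Ea = 1/(1 + 10^((Rb-Ra)/400))
Rb - Ra = 2000 - 1600 = 400
(Rb-Ra)/400 = 400/400 = 1.0
10^1.0 = 10.0
Ea = 1/(1 + 10.0) = 1/11.0 = 0.0909

0.0909


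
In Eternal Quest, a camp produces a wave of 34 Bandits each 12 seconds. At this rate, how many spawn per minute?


Spawns per minute = count * (60 / interval)
= 34 * (60 / 12)
= 34 * 5.0
= 170.0

170.0 per minute


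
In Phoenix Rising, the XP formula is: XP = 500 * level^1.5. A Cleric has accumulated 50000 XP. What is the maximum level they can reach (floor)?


XP = 500 * level^1.5, so level = (XP / 500)^(1/1.5)
= (50000 / 500)^(1/1.5)
= 100.0^0.6667
= 21.5443
Floor: level = 21

level 21


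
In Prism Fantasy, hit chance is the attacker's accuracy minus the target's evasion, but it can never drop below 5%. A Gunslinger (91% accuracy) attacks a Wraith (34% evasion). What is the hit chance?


accuracy - evasion = 91 - 34 = 57
Apply floor: max(57, 5) = 57
Hit chance = 57%

57%


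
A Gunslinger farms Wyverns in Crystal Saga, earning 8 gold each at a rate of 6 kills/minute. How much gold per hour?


Gold per minute = 8 * 6 = 48
Gold per hour = 48 * 60 = 2880

2880 gold/hour


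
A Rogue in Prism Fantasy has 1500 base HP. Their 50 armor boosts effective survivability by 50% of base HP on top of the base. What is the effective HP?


EHP = 1500 * (1 + 50/100)
= 1500 * (1 + 0.5)
= 1500 * 1.5
= 2250.0

2250.0 EHP


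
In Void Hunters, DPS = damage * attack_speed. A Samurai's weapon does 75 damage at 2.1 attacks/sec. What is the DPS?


DPS = damage * attack_speed
= 75 * 2.1
= 157.5

157.5 DPS


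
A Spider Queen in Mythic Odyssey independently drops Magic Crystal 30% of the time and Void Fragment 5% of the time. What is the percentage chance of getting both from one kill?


For independent events, P(both) = P(A) * P(B)
= 30% * 5%
= 150 / 100 %
= 1.5%

1.5%


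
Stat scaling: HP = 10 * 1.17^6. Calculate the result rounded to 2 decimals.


value = base * growth^level
= 10 * 1.17^6
= 10 * 2.565164
= 25.65

25.65 HP


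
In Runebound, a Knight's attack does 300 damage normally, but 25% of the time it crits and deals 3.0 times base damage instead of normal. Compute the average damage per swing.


E[dmg] = base * (1 + crit_chance * (crit_mult - 1))
cc as decimal = 25/100 = 0.25
cm - 1 = 3.0 - 1 = 2.0
Bonus factor = 0.25 * 2.0 = 0.5
Total multiplier = 1 + 0.5 = 1.5
Expected damage = 300 * 1.5 = 450.00

450.00 damage


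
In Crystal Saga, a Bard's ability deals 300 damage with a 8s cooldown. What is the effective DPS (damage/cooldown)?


DPS = damage / cooldown
= 300 / 8
= 37.50

37.50 DPS


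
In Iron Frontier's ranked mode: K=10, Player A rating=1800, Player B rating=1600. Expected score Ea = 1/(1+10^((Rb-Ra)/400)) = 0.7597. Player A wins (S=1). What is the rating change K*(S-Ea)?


Elo update: delta = K * (S - Ea), where S = 1 (wins)
S - Ea = 1 - 0.7597 = 0.2403
Rating change = 10 * 0.2403
= 2.40

2.40 rating points


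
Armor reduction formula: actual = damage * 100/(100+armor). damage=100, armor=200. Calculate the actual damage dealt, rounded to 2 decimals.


actual = 100 * 100 / (100 + 200)
= 100 * 100 / 300
= 10000 / 300
= 33.33

33.33 damage


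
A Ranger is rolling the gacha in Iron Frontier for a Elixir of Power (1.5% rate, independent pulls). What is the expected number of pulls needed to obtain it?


Expected pulls for a geometric distribution = 1/p = 100 / rate%
= 100 / 1.5
= 66.67

66.67 pulls


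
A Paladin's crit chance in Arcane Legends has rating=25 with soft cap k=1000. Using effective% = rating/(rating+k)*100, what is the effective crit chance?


effective% = rating / (rating + k) * 100
= 25 / (25 + 1000) * 100
= 25 / 1025 * 100
= 0.02439 * 100
= 2.44%

2.44%


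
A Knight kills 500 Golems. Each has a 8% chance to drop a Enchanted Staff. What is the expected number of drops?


Expected drops = kills * (drop_rate / 100)
= 500 * (8 / 100)
= 500 * 0.08
= 40.0

40.0 drops


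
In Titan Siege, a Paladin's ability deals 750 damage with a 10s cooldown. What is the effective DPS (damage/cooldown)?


DPS = damage / cooldown
= 750 / 10
= 75.00

75.00 DPS


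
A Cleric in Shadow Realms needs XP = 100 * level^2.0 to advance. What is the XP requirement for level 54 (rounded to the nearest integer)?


XP = 100 * level^2.0
Substitute level = 54:
XP = 100 * 54^2.0
= 100 * 2916.0
= 291600

291600 XP


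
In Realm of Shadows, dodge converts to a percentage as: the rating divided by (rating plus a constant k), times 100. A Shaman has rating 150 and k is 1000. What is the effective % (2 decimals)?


effective% = rating / (rating + k) * 100
= 150 / (150 + 1000) * 100
= 150 / 1150 * 100
= 0.130435 * 100
= 13.04%

13.04%


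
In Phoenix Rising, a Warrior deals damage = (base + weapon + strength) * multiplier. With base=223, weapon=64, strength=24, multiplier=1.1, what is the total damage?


Sum base + weapon + str = 223 + 64 + 24 = 311
Multiply by 1.1:
311 * 1.1 = 342.1

342.1 damage


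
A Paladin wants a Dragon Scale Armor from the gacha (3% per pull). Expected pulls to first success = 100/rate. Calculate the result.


Expected pulls for a geometric distribution = 1/p = 100 / rate%
= 100 / 3
= 33.33

33.33 pulls


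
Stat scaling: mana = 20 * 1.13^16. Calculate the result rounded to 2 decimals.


value = base * growth^level
= 20 * 1.13^16
= 20 * 7.067326
= 141.35

141.35 mana


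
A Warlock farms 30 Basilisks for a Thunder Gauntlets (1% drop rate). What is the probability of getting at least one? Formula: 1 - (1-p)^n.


P(at least one) = 1 - P(none) = 1 - (1-p)^n
p = 1/100 = 0.01
1 - p = 0.99
(1 - p)^30 = 0.99^30 = 0.739700
P(at least one) = 1 - 0.739700 = 0.2603

0.2603


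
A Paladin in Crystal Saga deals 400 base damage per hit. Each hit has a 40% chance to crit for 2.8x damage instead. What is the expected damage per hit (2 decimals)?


E[dmg] = base * (1 + crit_chance * (crit_mult - 1))
cc as decimal = 40/100 = 0.4
cm - 1 = 2.8 - 1 = 1.8
Bonus factor = 0.4 * 1.8 = 0.72
Total multiplier = 1 + 0.72 = 1.72
Expected damage = 400 * 1.72 = 688.00

688.00 damage


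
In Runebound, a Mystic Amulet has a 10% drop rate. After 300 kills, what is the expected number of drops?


Expected drops = kills * (drop_rate / 100)
= 300 * (10 / 100)
= 300 * 0.1
= 30.0

30.0 drops


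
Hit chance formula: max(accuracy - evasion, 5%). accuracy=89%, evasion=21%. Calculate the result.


accuracy - evasion = 89 - 21 = 68
Apply floor: max(68, 5) = 68
Hit chance = 68%

68%


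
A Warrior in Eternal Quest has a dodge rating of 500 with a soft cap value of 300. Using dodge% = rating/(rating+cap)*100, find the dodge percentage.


dodge% = 500 / (500 + 300) * 100
= 500 / 800 * 100
= 0.625 * 100
= 62.50%

62.50%


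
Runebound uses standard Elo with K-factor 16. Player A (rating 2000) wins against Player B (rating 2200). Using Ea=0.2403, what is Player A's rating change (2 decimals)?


Elo update: delta = K * (S - Ea), where S = 1 (wins)
S - Ea = 1 - 0.2403 = 0.7597
Rating change = 16 * 0.7597
= 12.16

12.16 rating points


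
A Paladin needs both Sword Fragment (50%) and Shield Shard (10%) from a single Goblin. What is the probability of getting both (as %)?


For independent events, P(both) = P(A) * P(B)
= 50% * 10%
= 500 / 100 %
= 5.0%

5.0%


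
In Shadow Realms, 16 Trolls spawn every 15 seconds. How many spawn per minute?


Spawns per minute = count * (60 / interval)
= 16 * (60 / 15)
= 16 * 4.0
= 64.0

64.0 per minute


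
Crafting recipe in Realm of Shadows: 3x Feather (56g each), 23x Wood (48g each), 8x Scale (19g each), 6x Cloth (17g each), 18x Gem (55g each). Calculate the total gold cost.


Cost breakdown:
  Feather: 3 * 56 = 168
  Wood: 23 * 48 = 1104
  Scale: 8 * 19 = 152
  Cloth: 6 * 17 = 102
  Gem: 18 * 55 = 990
Total = 168 + 1104 + 152 + 102 + 990 = 2516

2516 gold


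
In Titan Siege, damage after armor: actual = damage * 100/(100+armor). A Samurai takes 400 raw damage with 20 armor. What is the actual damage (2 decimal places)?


actual = 400 * 100 / (100 + 20)
= 400 * 100 / 120
= 40000 / 120
= 333.33

333.33 damage


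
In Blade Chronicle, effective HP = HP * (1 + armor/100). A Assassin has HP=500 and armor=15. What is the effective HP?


EHP = 500 * (1 + 15/100)
= 500 * (1 + 0.15)
= 500 * 1.15
= 575.0

575.0 EHP


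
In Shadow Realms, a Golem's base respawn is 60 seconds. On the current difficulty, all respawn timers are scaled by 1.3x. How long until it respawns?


Respawn time = base * multiplier
= 60 * 1.3
= 78.0 seconds

78.0 seconds


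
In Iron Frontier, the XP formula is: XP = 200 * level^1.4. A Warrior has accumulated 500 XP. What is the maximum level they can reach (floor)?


XP = 200 * level^1.4, so level = (XP / 200)^(1/1.4)
= (500 / 200)^(1/1.4)
= 2.5^0.7143
= 1.9242
Floor: level = 1

level 1


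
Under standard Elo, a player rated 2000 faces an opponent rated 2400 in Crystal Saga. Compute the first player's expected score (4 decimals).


Elo expected score: Ea = 1/(1 + 10^((Rb-Ra)/400))
Rb - Ra = 2400 - 2000 = 400
(Rb-Ra)/400 = 400/400 = 1.0
10^1.0 = 10.0
Ea = 1/(1 + 10.0) = 1/11.0 = 0.0909

0.0909


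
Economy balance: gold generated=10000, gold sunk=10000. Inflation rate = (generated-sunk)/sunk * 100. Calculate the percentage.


Net gold = 10000 - 10000 = 0
Inflation rate = net / sunk * 100 = 0 / 10000 * 100
= 0.0 * 100
= 0.00%

0.00%


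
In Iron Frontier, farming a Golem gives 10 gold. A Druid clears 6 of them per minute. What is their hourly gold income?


Gold per minute = 10 * 6 = 60
Gold per hour = 60 * 60 = 3600

3600 gold/hour


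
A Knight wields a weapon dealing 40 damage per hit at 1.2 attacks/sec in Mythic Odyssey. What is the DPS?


DPS = damage * attack_speed
= 40 * 1.2
= 48.0

48.0 DPS


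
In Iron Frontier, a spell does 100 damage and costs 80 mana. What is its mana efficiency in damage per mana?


Efficiency = damage / mana
= 100 / 80
= 1.25

1.25 dmg/mana


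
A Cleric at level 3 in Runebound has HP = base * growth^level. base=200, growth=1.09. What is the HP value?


value = base * growth^level
= 200 * 1.09^3
= 200 * 1.295029
= 259.01

259.01 HP


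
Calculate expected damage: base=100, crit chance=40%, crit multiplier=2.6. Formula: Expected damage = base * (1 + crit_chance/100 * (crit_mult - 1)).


E[dmg] = base * (1 + crit_chance * (crit_mult - 1))
cc as decimal = 40/100 = 0.4
cm - 1 = 2.6 - 1 = 1.6
Bonus factor = 0.4 * 1.6 = 0.64
Total multiplier = 1 + 0.64 = 1.64
Expected damage = 100 * 1.64 = 164.00

164.00 damage


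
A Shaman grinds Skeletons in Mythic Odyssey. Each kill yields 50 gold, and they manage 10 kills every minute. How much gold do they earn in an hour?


Gold per minute = 50 * 10 = 500
Gold per hour = 500 * 60 = 30000

30000 gold/hour


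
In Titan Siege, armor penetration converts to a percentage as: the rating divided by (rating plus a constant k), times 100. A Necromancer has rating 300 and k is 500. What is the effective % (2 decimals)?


effective% = rating / (rating + k) * 100
= 300 / (300 + 500) * 100
= 300 / 800 * 100
= 0.375 * 100
= 37.50%

37.50%


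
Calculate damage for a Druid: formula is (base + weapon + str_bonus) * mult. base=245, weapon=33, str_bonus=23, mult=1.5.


Sum base + weapon + str = 245 + 33 + 23 = 301
Multiply by 1.5:
301 * 1.5 = 451.5

451.5 damage


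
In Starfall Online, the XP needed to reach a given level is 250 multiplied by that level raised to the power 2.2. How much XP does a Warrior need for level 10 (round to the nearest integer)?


XP = 250 * level^2.2
Substitute level = 10:
XP = 250 * 10^2.2
= 250 * 158.4893
= 39622

39622 XP


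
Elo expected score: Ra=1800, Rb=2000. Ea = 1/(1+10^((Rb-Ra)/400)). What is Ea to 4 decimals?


Elo expected score: Ea = 1/(1 + 10^((Rb-Ra)/400))
Rb - Ra = 2000 - 1800 = 200
(Rb-Ra)/400 = 200/400 = 0.5
10^0.5 = 3.162278
Ea = 1/(1 + 3.162278) = 1/4.162278 = 0.2403

0.2403


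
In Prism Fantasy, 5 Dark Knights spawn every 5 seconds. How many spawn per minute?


Spawns per minute = count * (60 / interval)
= 5 * (60 / 5)
= 5 * 12.0
= 60.0

60.0 per minute


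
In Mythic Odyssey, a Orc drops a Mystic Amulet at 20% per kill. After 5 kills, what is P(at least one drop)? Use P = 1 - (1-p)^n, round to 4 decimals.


P(at least one) = 1 - P(none) = 1 - (1-p)^n
p = 20/100 = 0.2
1 - p = 0.8
(1 - p)^5 = 0.8^5 = 0.327680
P(at least one) = 1 - 0.327680 = 0.6723

0.6723


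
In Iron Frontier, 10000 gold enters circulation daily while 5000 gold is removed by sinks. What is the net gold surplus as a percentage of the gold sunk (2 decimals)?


Net gold = 10000 - 5000 = 5000
Inflation rate = net / sunk * 100 = 5000 / 5000 * 100
= 1.0 * 100
= 100.00%

100.00%


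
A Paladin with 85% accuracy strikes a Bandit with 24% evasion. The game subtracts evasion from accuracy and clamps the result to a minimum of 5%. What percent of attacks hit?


accuracy - evasion = 85 - 24 = 61
Apply floor: max(61, 5) = 61
Hit chance = 61%

61%


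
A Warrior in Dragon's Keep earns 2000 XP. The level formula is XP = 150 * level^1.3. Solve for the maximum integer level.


XP = 150 * level^1.3, so level = (XP / 150)^(1/1.3)
= (2000 / 150)^(1/1.3)
= 13.3333^0.7692
= 7.3339
Floor: level = 7

level 7


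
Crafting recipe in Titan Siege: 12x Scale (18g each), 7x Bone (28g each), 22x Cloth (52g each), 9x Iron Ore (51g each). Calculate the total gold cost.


Cost breakdown:
  Scale: 12 * 18 = 216
  Bone: 7 * 28 = 196
  Cloth: 22 * 52 = 1144
  Iron Ore: 9 * 51 = 459
Total = 216 + 196 + 1144 + 459 = 2015

2015 gold


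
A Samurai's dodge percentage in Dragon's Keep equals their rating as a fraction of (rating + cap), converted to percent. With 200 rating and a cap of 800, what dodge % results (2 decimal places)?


dodge% = 200 / (200 + 800) * 100
= 200 / 1000 * 100
= 0.2 * 100
= 20.00%

20.00%


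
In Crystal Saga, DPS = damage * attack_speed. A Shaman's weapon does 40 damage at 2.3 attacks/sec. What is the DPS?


DPS = damage * attack_speed
= 40 * 2.3
= 92.0

92.0 DPS


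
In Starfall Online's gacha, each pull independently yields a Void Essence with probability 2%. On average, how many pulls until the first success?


Expected pulls for a geometric distribution = 1/p = 100 / rate%
= 100 / 2
= 50.0

50.0 pulls


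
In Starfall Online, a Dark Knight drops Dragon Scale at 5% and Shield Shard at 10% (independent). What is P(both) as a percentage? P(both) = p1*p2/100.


For independent events, P(both) = P(A) * P(B)
= 5% * 10%
= 50 / 100 %
= 0.5%

0.5%


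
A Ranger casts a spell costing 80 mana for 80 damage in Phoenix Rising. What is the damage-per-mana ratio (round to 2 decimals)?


Efficiency = damage / mana
= 80 / 80
= 1.00

1.00 dmg/mana


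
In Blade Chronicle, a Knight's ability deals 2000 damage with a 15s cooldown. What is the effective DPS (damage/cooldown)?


DPS = damage / cooldown
= 2000 / 15
= 133.33

133.33 DPS


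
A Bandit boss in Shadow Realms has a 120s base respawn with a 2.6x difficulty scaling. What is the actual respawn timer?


Respawn time = base * multiplier
= 120 * 2.6
= 312.0 seconds

312.0 seconds


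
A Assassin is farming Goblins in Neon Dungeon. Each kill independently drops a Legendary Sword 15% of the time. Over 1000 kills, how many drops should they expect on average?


Expected drops = kills * (drop_rate / 100)
= 1000 * (15 / 100)
= 1000 * 0.15
= 150.0

150.0 drops


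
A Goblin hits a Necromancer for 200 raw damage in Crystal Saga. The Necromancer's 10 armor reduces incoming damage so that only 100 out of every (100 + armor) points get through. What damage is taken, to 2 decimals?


actual = 200 * 100 / (100 + 10)
= 200 * 100 / 110
= 20000 / 110
= 181.82

181.82 damage


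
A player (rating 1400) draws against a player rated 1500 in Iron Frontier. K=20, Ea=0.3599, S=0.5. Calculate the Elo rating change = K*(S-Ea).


Elo update: delta = K * (S - Ea), where S = 0.5 (draws)
S - Ea = 0.5 - 0.3599 = 0.1401
Rating change = 20 * 0.1401
= 2.80

2.80 rating points


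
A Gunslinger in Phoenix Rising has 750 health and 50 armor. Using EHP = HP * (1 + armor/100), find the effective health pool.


EHP = 750 * (1 + 50/100)
= 750 * (1 + 0.5)
= 750 * 1.5
= 1125.0

1125.0 EHP


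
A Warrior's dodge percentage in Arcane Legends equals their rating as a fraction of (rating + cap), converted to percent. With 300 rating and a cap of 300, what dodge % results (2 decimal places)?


dodge% = 300 / (300 + 300) * 100
= 300 / 600 * 100
= 0.5 * 100
= 50.00%

50.00%


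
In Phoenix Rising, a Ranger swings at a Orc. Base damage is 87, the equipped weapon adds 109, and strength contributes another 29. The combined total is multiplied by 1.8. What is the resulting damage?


Sum base + weapon + str = 87 + 109 + 29 = 225
Multiply by 1.8:
225 * 1.8 = 405.0

405.0 damage


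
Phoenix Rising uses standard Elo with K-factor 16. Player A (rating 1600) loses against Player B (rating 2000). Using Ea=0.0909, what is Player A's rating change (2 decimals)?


Elo update: delta = K * (S - Ea), where S = 0 (loses)
S - Ea = 0 - 0.0909 = -0.0909
Rating change = 16 * -0.0909
= -1.45

-1.45 rating points


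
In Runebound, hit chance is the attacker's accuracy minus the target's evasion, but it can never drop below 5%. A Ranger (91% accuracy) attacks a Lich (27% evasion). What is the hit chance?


accuracy - evasion = 91 - 27 = 64
Apply floor: max(64, 5) = 64
Hit chance = 64%

64%


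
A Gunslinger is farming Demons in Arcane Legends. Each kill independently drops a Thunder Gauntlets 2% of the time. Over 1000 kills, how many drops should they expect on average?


Expected drops = kills * (drop_rate / 100)
= 1000 * (2 / 100)
= 1000 * 0.02
= 20.0

20.0 drops


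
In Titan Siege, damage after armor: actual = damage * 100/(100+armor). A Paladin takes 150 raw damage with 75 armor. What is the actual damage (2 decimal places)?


actual = 150 * 100 / (100 + 75)
= 150 * 100 / 175
= 15000 / 175
= 85.71

85.71 damage


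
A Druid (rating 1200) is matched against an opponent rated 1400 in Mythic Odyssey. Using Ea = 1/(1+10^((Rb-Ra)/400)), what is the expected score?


Elo expected score: Ea = 1/(1 + 10^((Rb-Ra)/400))
Rb - Ra = 1400 - 1200 = 200
(Rb-Ra)/400 = 200/400 = 0.5
10^0.5 = 3.162278
Ea = 1/(1 + 3.162278) = 1/4.162278 = 0.2403

0.2403


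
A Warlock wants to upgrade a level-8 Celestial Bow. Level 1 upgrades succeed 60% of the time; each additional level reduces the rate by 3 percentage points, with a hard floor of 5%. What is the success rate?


raw_rate = 60 - 3 * (8 - 1)
= 60 - 3 * 7
= 60 - 21
= 39
Apply floor: max(39, 5) = 39%

39%


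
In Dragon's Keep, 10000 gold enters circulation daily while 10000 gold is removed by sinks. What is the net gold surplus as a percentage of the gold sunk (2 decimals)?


Net gold = 10000 - 10000 = 0
Inflation rate = net / sunk * 100 = 0 / 10000 * 100
= 0.0 * 100
= 0.00%

0.00%


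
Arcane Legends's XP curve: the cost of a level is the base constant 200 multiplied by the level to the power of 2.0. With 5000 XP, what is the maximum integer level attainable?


XP = 200 * level^2.0, so level = (XP / 200)^(1/2.0)
= (5000 / 200)^(1/2.0)
= 25.0^0.5
= 5.0
Floor: level = 5

level 5


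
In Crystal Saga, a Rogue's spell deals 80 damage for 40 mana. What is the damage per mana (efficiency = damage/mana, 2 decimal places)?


Efficiency = damage / mana
= 80 / 40
= 2.00

2.00 dmg/mana


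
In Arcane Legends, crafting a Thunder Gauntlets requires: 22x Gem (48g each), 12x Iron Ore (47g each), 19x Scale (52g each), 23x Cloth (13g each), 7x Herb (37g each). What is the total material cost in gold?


Cost breakdown:
  Gem: 22 * 48 = 1056
  Iron Ore: 12 * 47 = 564
  Scale: 19 * 52 = 988
  Cloth: 23 * 13 = 299
  Herb: 7 * 37 = 259
Total = 1056 + 564 + 988 + 299 + 259 = 3166

3166 gold


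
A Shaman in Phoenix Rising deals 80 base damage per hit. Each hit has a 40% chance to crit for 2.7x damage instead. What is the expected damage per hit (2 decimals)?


E[dmg] = base * (1 + crit_chance * (crit_mult - 1))
cc as decimal = 40/100 = 0.4
cm - 1 = 2.7 - 1 = 1.7
Bonus factor = 0.4 * 1.7 = 0.68
Total multiplier = 1 + 0.68 = 1.68
Expected damage = 80 * 1.68 = 134.40

134.40 damage


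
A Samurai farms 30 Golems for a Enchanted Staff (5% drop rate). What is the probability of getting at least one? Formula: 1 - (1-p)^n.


P(at least one) = 1 - P(none) = 1 - (1-p)^n
p = 5/100 = 0.05
1 - p = 0.95
(1 - p)^30 = 0.95^30 = 0.214639
P(at least one) = 1 - 0.214639 = 0.7854

0.7854


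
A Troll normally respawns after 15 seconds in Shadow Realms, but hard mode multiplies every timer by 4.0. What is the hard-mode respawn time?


Respawn time = base * multiplier
= 15 * 4.0
= 60.0 seconds

60.0 seconds


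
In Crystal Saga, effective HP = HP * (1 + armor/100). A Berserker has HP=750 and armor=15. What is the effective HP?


EHP = 750 * (1 + 15/100)
= 750 * (1 + 0.15)
= 750 * 1.15
= 862.5

862.5 EHP


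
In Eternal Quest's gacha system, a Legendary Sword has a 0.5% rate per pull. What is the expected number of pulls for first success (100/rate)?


Expected pulls for a geometric distribution = 1/p = 100 / rate%
= 100 / 0.5
= 200.0

200.0 pulls


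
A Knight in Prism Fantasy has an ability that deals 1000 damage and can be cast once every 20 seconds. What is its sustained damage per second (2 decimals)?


DPS = damage / cooldown
= 1000 / 20
= 50.00

50.00 DPS


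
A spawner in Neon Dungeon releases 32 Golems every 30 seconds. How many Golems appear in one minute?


Spawns per minute = count * (60 / interval)
= 32 * (60 / 30)
= 32 * 2.0
= 64.0

64.0 per minute


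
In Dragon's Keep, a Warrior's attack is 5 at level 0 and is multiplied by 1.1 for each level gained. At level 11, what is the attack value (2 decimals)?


value = base * growth^level
= 5 * 1.1^11
= 5 * 2.853117
= 14.27

14.27 attack


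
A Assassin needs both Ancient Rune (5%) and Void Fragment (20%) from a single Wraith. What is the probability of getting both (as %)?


For independent events, P(both) = P(A) * P(B)
= 5% * 20%
= 100 / 100 %
= 1.0%

1.0%


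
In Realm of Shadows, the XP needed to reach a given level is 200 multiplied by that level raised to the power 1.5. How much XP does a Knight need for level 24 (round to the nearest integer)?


XP = 200 * level^1.5
Substitute level = 24:
XP = 200 * 24^1.5
= 200 * 117.5755
= 23515

23515 XP


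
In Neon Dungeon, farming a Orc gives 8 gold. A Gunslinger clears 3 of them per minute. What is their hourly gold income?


Gold per minute = 8 * 3 = 24
Gold per hour = 24 * 60 = 1440

1440 gold/hour


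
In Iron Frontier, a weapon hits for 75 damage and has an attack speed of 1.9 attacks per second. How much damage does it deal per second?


DPS = damage * attack_speed
= 75 * 1.9
= 142.5

142.5 DPS


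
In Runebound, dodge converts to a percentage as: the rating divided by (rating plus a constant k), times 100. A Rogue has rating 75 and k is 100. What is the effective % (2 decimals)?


effective% = rating / (rating + k) * 100
= 75 / (75 + 100) * 100
= 75 / 175 * 100
= 0.428571 * 100
= 42.86%

42.86%


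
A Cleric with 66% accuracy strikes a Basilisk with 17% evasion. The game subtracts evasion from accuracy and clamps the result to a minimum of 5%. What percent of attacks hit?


accuracy - evasion = 66 - 17 = 49
Apply floor: max(49, 5) = 49
Hit chance = 49%

49%


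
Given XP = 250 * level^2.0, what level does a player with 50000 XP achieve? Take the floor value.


XP = 250 * level^2.0, so level = (XP / 250)^(1/2.0)
= (50000 / 250)^(1/2.0)
= 200.0^0.5
= 14.1421
Floor: level = 14

level 14


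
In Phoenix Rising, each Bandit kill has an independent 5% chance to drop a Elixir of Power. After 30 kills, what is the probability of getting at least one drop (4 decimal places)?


P(at least one) = 1 - P(none) = 1 - (1-p)^n
p = 5/100 = 0.05
1 - p = 0.95
(1 - p)^30 = 0.95^30 = 0.214639
P(at least one) = 1 - 0.214639 = 0.7854

0.7854


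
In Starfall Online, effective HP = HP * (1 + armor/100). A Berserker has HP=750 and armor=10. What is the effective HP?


EHP = 750 * (1 + 10/100)
= 750 * (1 + 0.1)
= 750 * 1.1
= 825.0

825.0 EHP


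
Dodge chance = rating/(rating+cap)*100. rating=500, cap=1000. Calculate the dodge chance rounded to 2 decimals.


dodge% = 500 / (500 + 1000) * 100
= 500 / 1500 * 100
= 0.333333 * 100
= 33.33%

33.33%


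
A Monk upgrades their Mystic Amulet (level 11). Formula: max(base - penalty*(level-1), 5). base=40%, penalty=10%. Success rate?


raw_rate = 40 - 10 * (11 - 1)
= 40 - 10 * 10
= 40 - 100
= -60
Apply floor: max(-60, 5) = 5%

5%


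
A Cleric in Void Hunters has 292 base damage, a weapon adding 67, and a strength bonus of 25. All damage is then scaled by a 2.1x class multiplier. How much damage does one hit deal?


Sum base + weapon + str = 292 + 67 + 25 = 384
Multiply by 2.1:
384 * 2.1 = 806.4

806.4 damage


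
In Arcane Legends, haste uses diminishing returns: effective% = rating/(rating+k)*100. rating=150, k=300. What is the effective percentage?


effective% = rating / (rating + k) * 100
= 150 / (150 + 300) * 100
= 150 / 450 * 100
= 0.333333 * 100
= 33.33%

33.33%


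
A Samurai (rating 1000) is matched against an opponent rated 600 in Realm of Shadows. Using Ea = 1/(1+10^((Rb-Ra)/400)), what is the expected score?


Elo expected score: Ea = 1/(1 + 10^((Rb-Ra)/400))
Rb - Ra = 600 - 1000 = -400
(Rb-Ra)/400 = -400/400 = -1.0
10^-1.0 = 0.1
Ea = 1/(1 + 0.1) = 1/1.1 = 0.9091

0.9091


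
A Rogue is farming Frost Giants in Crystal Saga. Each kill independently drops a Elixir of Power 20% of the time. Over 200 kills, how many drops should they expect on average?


Expected drops = kills * (drop_rate / 100)
= 200 * (20 / 100)
= 200 * 0.2
= 40.0

40.0 drops


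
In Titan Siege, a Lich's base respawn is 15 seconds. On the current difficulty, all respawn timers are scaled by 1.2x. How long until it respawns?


Respawn time = base * multiplier
= 15 * 1.2
= 18.0 seconds

18.0 seconds


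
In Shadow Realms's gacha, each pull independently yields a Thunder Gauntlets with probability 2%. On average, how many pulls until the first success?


Expected pulls for a geometric distribution = 1/p = 100 / rate%
= 100 / 2
= 50.0

50.0 pulls


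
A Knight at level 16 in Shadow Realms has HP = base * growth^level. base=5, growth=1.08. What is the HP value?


value = base * growth^level
= 5 * 1.08^16
= 5 * 3.425943
= 17.13

17.13 HP


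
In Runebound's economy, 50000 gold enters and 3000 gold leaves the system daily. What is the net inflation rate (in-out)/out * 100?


Net gold = 50000 - 3000 = 47000
Inflation rate = net / sunk * 100 = 47000 / 3000 * 100
= 15.666667 * 100
= 1566.67%

1566.67%


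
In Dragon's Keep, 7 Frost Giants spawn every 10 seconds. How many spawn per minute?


Spawns per minute = count * (60 / interval)
= 7 * (60 / 10)
= 7 * 6.0
= 42.0

42.0 per minute


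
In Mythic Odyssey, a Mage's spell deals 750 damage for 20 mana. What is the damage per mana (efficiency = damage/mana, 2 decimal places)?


Efficiency = damage / mana
= 750 / 20
= 37.50

37.50 dmg/mana


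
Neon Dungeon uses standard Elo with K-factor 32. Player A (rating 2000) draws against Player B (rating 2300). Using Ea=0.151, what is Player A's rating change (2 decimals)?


Elo update: delta = K * (S - Ea), where S = 0.5 (draws)
S - Ea = 0.5 - 0.151 = 0.349
Rating change = 32 * 0.349
= 11.17

11.17 rating points


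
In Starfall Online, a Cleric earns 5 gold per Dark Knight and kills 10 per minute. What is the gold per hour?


Gold per minute = 5 * 10 = 50
Gold per hour = 50 * 60 = 3000

3000 gold/hour


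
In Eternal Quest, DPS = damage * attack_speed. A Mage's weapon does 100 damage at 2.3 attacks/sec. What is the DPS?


DPS = damage * attack_speed
= 100 * 2.3
= 230.0

230.0 DPS


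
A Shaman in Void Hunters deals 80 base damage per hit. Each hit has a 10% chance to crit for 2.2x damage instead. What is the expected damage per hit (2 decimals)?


E[dmg] = base * (1 + crit_chance * (crit_mult - 1))
cc as decimal = 10/100 = 0.1
cm - 1 = 2.2 - 1 = 1.2
Bonus factor = 0.1 * 1.2 = 0.12
Total multiplier = 1 + 0.12 = 1.12
Expected damage = 80 * 1.12 = 89.60

89.60 damage


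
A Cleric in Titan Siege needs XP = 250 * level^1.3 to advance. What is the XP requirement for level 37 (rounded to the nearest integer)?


XP = 250 * level^1.3
Substitute level = 37:
XP = 250 * 37^1.3
= 250 * 109.3106
= 27328

27328 XP


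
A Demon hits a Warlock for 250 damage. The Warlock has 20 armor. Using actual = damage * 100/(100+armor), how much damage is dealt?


actual = 250 * 100 / (100 + 20)
= 250 * 100 / 120
= 25000 / 120
= 208.33

208.33 damage


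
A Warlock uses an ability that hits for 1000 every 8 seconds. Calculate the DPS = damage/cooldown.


DPS = damage / cooldown
= 1000 / 8
= 125.00

125.00 DPS


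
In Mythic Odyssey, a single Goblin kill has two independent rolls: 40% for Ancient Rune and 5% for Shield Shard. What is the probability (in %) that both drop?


For independent events, P(both) = P(A) * P(B)
= 40% * 5%
= 200 / 100 %
= 2.0%

2.0%


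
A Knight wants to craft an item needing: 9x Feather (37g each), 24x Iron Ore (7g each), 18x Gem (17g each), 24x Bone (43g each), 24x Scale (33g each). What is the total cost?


Cost breakdown:
  Feather: 9 * 37 = 333
  Iron Ore: 24 * 7 = 168
  Gem: 18 * 17 = 306
  Bone: 24 * 43 = 1032
  Scale: 24 * 33 = 792
Total = 333 + 168 + 306 + 1032 + 792 = 2631

2631 gold


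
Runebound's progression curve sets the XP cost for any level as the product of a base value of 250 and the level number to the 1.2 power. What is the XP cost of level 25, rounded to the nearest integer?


XP = 250 * level^1.2
Substitute level = 25:
XP = 250 * 25^1.2
= 250 * 47.5913
= 11898

11898 XP


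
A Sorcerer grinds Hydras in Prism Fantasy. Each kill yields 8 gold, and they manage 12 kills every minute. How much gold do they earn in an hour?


Gold per minute = 8 * 12 = 96
Gold per hour = 96 * 60 = 5760

5760 gold/hour


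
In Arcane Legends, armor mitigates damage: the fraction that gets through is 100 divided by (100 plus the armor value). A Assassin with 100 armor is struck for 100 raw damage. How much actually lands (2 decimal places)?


actual = 100 * 100 / (100 + 100)
= 100 * 100 / 200
= 10000 / 200
= 50.00

50.00 damage


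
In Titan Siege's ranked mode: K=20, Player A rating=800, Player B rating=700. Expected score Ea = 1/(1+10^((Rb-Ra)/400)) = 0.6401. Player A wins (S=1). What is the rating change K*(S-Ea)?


Elo update: delta = K * (S - Ea), where S = 1 (wins)
S - Ea = 1 - 0.6401 = 0.3599
Rating change = 20 * 0.3599
= 7.20

7.20 rating points


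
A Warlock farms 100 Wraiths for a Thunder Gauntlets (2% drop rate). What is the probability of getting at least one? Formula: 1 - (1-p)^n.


P(at least one) = 1 - P(none) = 1 - (1-p)^n
p = 2/100 = 0.02
1 - p = 0.98
(1 - p)^100 = 0.98^100 = 0.132620
P(at least one) = 1 - 0.132620 = 0.8674

0.8674


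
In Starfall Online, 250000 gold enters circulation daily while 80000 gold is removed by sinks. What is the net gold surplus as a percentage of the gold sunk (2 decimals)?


Net gold = 250000 - 80000 = 170000
Inflation rate = net / sunk * 100 = 170000 / 80000 * 100
= 2.125 * 100
= 212.50%

212.50%


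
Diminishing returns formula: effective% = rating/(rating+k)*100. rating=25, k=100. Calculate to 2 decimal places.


effective% = rating / (rating + k) * 100
= 25 / (25 + 100) * 100
= 25 / 125 * 100
= 0.2 * 100
= 20.00%

20.00%


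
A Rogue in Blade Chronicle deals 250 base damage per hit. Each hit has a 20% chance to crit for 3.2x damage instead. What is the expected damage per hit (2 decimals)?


E[dmg] = base * (1 + crit_chance * (crit_mult - 1))
cc as decimal = 20/100 = 0.2
cm - 1 = 3.2 - 1 = 2.2
Bonus factor = 0.2 * 2.2 = 0.44
Total multiplier = 1 + 0.44 = 1.44
Expected damage = 250 * 1.44 = 360.00

360.00 damage


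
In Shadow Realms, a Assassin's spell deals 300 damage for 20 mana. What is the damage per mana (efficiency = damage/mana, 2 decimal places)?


Efficiency = damage / mana
= 300 / 20
= 15.00

15.00 dmg/mana


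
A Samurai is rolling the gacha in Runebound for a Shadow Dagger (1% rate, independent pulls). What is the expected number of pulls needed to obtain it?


Expected pulls for a geometric distribution = 1/p = 100 / rate%
= 100 / 1
= 100.0

100.0 pulls


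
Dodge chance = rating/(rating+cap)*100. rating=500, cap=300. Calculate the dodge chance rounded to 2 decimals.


dodge% = 500 / (500 + 300) * 100
= 500 / 800 * 100
= 0.625 * 100
= 62.50%

62.50%


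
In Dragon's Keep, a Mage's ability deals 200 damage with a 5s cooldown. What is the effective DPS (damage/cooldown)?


DPS = damage / cooldown
= 200 / 5
= 40.00

40.00 DPS


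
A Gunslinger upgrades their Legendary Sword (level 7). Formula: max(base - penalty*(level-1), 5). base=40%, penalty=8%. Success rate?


raw_rate = 40 - 8 * (7 - 1)
= 40 - 8 * 6
= 40 - 48
= -8
Apply floor: max(-8, 5) = 5%

5%


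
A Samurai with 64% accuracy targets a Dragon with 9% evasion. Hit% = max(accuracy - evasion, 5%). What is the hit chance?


accuracy - evasion = 64 - 9 = 55
Apply floor: max(55, 5) = 55
Hit chance = 55%

55%


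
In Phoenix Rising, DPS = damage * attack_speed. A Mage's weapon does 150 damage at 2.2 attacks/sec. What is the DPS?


DPS = damage * attack_speed
= 150 * 2.2
= 330.0

330.0 DPS


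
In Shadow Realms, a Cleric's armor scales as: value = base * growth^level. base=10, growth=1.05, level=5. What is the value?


value = base * growth^level
= 10 * 1.05^5
= 10 * 1.276282
= 12.76

12.76 armor


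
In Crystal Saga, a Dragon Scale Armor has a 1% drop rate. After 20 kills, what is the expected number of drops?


Expected drops = kills * (drop_rate / 100)
= 20 * (1 / 100)
= 20 * 0.01
= 0.2

0.2 drops


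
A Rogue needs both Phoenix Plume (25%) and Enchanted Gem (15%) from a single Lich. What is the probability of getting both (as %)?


For independent events, P(both) = P(A) * P(B)
= 25% * 15%
= 375 / 100 %
= 3.75%

3.75%


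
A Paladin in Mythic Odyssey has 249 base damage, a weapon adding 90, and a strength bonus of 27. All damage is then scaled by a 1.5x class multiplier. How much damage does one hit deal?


Sum base + weapon + str = 249 + 90 + 27 = 366
Multiply by 1.5:
366 * 1.5 = 549.0

549.0 damage


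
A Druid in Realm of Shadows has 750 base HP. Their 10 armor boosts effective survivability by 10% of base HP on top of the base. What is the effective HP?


EHP = 750 * (1 + 10/100)
= 750 * (1 + 0.1)
= 750 * 1.1
= 825.0

825.0 EHP


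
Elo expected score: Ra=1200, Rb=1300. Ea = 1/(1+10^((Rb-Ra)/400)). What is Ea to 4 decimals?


Elo expected score: Ea = 1/(1 + 10^((Rb-Ra)/400))
Rb - Ra = 1300 - 1200 = 100
(Rb-Ra)/400 = 100/400 = 0.25
10^0.25 = 1.778279
Ea = 1/(1 + 1.778279) = 1/2.778279 = 0.3599

0.3599


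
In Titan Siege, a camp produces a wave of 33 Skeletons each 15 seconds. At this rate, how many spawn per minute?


Spawns per minute = count * (60 / interval)
= 33 * (60 / 15)
= 33 * 4.0
= 132.0

132.0 per minute


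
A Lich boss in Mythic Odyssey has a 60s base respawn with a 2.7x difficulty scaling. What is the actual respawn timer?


Respawn time = base * multiplier
= 60 * 2.7
= 162.0 seconds

162.0 seconds


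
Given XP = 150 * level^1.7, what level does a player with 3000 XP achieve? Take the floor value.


XP = 150 * level^1.7, so level = (XP / 150)^(1/1.7)
= (3000 / 150)^(1/1.7)
= 20.0^0.5882
= 5.8252
Floor: level = 5

level 5


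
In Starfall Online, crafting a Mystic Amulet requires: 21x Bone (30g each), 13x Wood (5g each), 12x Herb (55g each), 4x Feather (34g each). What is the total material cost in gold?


Cost breakdown:
  Bone: 21 * 30 = 630
  Wood: 13 * 5 = 65
  Herb: 12 * 55 = 660
  Feather: 4 * 34 = 136
Total = 630 + 65 + 660 + 136 = 1491

1491 gold


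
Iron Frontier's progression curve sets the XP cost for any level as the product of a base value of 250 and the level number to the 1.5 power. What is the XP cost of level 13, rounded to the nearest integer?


XP = 250 * level^1.5
Substitute level = 13:
XP = 250 * 13^1.5
= 250 * 46.8722
= 11718

11718 XP


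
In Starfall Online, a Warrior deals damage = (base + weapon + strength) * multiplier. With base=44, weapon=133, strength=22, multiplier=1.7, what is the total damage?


Sum base + weapon + str = 44 + 133 + 22 = 199
Multiply by 1.7:
199 * 1.7 = 338.3

338.3 damage


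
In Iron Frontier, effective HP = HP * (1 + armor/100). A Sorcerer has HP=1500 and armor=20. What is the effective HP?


EHP = 1500 * (1 + 20/100)
= 1500 * (1 + 0.2)
= 1500 * 1.2
= 1800.0

1800.0 EHP


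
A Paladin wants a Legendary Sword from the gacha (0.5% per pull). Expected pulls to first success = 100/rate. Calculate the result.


Expected pulls for a geometric distribution = 1/p = 100 / rate%
= 100 / 0.5
= 200.0

200.0 pulls


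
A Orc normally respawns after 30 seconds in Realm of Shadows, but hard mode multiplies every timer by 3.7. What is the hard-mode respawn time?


Respawn time = base * multiplier
= 30 * 3.7
= 111.0 seconds

111.0 seconds


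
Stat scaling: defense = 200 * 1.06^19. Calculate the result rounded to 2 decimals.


value = base * growth^level
= 200 * 1.06^19
= 200 * 3.0256
= 605.12

605.12 defense


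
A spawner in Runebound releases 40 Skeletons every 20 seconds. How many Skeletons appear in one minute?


Spawns per minute = count * (60 / interval)
= 40 * (60 / 20)
= 40 * 3.0
= 120.0

120.0 per minute


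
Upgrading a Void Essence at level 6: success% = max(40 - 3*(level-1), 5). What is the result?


raw_rate = 40 - 3 * (6 - 1)
= 40 - 3 * 5
= 40 - 15
= 25
Apply floor: max(25, 5) = 25%

25%


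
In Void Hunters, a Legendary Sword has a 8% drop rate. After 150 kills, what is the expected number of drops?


Expected drops = kills * (drop_rate / 100)
= 150 * (8 / 100)
= 150 * 0.08
= 12.0

12.0 drops


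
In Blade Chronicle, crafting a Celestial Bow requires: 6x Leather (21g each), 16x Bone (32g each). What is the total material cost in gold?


Cost breakdown:
  Leather: 6 * 21 = 126
  Bone: 16 * 32 = 512
Total = 126 + 512 = 638

638 gold


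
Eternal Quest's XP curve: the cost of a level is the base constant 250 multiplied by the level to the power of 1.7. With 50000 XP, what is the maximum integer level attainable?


XP = 250 * level^1.7, so level = (XP / 250)^(1/1.7)
= (50000 / 250)^(1/1.7)
= 200.0^0.5882
= 22.5708
Floor: level = 22

level 22


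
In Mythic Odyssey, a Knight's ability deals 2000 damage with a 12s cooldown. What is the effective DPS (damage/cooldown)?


DPS = damage / cooldown
= 2000 / 12
= 166.67

166.67 DPS


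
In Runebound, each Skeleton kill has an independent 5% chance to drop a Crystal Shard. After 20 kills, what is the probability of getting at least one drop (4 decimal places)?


P(at least one) = 1 - P(none) = 1 - (1-p)^n
p = 5/100 = 0.05
1 - p = 0.95
(1 - p)^20 = 0.95^20 = 0.358486
P(at least one) = 1 - 0.358486 = 0.6415

0.6415


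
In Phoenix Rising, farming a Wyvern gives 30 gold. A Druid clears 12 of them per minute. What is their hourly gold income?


Gold per minute = 30 * 12 = 360
Gold per hour = 360 * 60 = 21600

21600 gold/hour


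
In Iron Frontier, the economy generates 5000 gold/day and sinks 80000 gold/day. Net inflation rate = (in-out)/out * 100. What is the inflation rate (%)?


Net gold = 5000 - 80000 = -75000
Inflation rate = net / sunk * 100 = -75000 / 80000 * 100
= -0.9375 * 100
= -93.75%

-93.75%
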